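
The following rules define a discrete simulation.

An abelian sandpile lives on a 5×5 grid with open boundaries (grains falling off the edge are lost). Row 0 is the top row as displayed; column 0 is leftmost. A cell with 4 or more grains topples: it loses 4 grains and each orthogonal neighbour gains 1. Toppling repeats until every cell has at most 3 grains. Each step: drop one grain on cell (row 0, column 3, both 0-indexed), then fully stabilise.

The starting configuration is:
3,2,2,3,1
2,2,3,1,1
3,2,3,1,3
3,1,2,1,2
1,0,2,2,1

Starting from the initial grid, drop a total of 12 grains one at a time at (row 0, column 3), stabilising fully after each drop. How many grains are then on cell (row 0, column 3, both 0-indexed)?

2

0) 3,2,2,3,1
2,2,3,1,1
3,2,3,1,3
3,1,2,1,2
1,0,2,2,1
1) 3,2,3,0,2
2,2,3,2,1
3,2,3,1,3
3,1,2,1,2
1,0,2,2,1
2) 3,2,3,1,2
2,2,3,2,1
3,2,3,1,3
3,1,2,1,2
1,0,2,2,1
3) 3,2,3,2,2
2,2,3,2,1
3,2,3,1,3
3,1,2,1,2
1,0,2,2,1
4) 3,2,3,3,2
2,2,3,2,1
3,2,3,1,3
3,1,2,1,2
1,0,2,2,1
5) 3,3,1,2,3
2,3,2,0,2
3,3,0,3,3
3,1,3,1,2
1,0,2,2,1
6) 3,3,1,3,3
2,3,2,0,2
3,3,0,3,3
3,1,3,1,2
1,0,2,2,1
7) 3,3,2,1,0
2,3,2,1,3
3,3,0,3,3
3,1,3,1,2
1,0,2,2,1
8) 3,3,2,2,0
2,3,2,1,3
3,3,0,3,3
3,1,3,1,2
1,0,2,2,1
9) 3,3,2,3,0
2,3,2,1,3
3,3,0,3,3
3,1,3,1,2
1,0,2,2,1
10) 3,3,3,0,1
2,3,2,2,3
3,3,0,3,3
3,1,3,1,2
1,0,2,2,1
11) 3,3,3,1,1
2,3,2,2,3
3,3,0,3,3
3,1,3,1,2
1,0,2,2,1
12) 3,3,3,2,1
2,3,2,2,3
3,3,0,3,3
3,1,3,1,2
1,0,2,2,1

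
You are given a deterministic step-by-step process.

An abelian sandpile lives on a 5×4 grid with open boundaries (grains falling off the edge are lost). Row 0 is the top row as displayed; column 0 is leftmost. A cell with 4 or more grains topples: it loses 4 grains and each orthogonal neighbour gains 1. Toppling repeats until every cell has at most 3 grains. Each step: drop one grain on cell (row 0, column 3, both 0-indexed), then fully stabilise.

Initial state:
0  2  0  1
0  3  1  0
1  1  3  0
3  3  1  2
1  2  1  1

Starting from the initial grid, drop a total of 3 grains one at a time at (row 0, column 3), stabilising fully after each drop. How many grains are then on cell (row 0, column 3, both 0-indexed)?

0

k=0  0  2  0  1
0  3  1  0
1  1  3  0
3  3  1  2
1  2  1  1
k=1  0  2  0  2
0  3  1  0
1  1  3  0
3  3  1  2
1  2  1  1
k=2  0  2  0  3
0  3  1  0
1  1  3  0
3  3  1  2
1  2  1  1
k=3  0  2  1  0
0  3  1  1
1  1  3  0
3  3  1  2
1  2  1  1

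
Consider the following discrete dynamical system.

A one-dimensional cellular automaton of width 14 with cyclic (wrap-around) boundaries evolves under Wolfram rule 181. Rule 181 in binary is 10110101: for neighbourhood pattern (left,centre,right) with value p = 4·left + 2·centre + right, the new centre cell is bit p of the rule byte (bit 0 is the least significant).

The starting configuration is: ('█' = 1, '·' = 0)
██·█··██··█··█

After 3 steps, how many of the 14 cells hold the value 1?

t=0: ██·█··██··█··█
t=1: █·███···█·██··
t=2: ██·█·██·██··█·
t=3: ··███··█··█·██

7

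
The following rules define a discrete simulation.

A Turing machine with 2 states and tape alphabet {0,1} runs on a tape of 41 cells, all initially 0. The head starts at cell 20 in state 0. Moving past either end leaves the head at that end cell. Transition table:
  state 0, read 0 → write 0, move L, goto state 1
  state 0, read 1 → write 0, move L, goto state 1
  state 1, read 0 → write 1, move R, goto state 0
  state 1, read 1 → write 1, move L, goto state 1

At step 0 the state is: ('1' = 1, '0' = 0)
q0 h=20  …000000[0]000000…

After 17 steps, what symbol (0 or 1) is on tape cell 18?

step 0: q0 h=20  …000000[0]000000…
step 1: q1 h=19  …000000[0]000000…
step 2: q0 h=20  …000001[0]000000…
step 3: q1 h=19  …000000[1]000000…
step 4: q1 h=18  …000000[0]100000…
step 5: q0 h=19  …000001[1]000000…
step 6: q1 h=18  …000000[1]000000…
step 7: q1 h=17  …000000[0]100000…
step 8: q0 h=18  …000001[1]000000…
step 9: q1 h=17  …000000[1]000000…
step 10: q1 h=16  …000000[0]100000…
step 11: q0 h=17  …000001[1]000000…
step 12: q1 h=16  …000000[1]000000…
step 13: q1 h=15  …000000[0]100000…
step 14: q0 h=16  …000001[1]000000…
step 15: q1 h=15  …000000[1]000000…
step 16: q1 h=14  …000000[0]100000…
step 17: q0 h=15  …000001[1]000000…

0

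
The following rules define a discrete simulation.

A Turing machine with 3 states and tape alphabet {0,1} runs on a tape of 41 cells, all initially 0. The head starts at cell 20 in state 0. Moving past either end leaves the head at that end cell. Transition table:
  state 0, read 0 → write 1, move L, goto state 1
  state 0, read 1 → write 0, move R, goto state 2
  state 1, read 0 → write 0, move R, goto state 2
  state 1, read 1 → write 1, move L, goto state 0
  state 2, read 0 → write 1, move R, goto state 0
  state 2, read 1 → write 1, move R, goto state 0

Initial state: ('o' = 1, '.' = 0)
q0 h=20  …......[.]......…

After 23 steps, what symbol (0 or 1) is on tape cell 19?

k=0  q0 h=20  …......[.]......…
k=1  q1 h=19  …......[.]o.....…
k=2  q2 h=20  …......[o]......…
k=3  q0 h=21  ….....o[.]......…
k=4  q1 h=20  …......[o]o.....…
k=5  q0 h=19  …......[.]oo....…
k=6  q1 h=18  …......[.]ooo...…
k=7  q2 h=19  …......[o]oo....…
k=8  q0 h=20  ….....o[o]o.....…
k=9  q2 h=21  …....o.[o]......…
k=10  q0 h=22  …...o.o[.]......…
k=11  q1 h=21  …....o.[o]o.....…
k=12  q0 h=20  ….....o[.]oo....…
k=13  q1 h=19  …......[o]ooo...…
k=14  q0 h=18  …......[.]oooo..…
k=15  q1 h=17  …......[.]ooooo.…
k=16  q2 h=18  …......[o]oooo..…
k=17  q0 h=19  ….....o[o]ooo...…
k=18  q2 h=20  …....o.[o]oo....…
k=19  q0 h=21  …...o.o[o]o.....…
k=20  q2 h=22  …..o.o.[o]......…
k=21  q0 h=23  ….o.o.o[.]......…
k=22  q1 h=22  …..o.o.[o]o.....…
k=23  q0 h=21  …...o.o[.]oo....…

0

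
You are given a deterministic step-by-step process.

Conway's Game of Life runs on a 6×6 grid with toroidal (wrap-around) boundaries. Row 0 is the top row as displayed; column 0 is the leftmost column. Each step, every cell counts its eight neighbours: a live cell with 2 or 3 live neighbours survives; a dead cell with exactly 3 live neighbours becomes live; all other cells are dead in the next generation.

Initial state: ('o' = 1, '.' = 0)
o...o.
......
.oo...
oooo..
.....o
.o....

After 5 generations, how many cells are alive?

4

k=0  o...o.
......
.oo...
oooo..
.....o
.o....
k=1  ......
.o....
o..o..
o..o..
......
o....o
k=2  o.....
......
ooo...
......
o....o
......
k=3  ......
o.....
.o....
.....o
......
o....o
k=4  o....o
......
o.....
......
o....o
......
k=5  ......
o....o
......
o....o
......
......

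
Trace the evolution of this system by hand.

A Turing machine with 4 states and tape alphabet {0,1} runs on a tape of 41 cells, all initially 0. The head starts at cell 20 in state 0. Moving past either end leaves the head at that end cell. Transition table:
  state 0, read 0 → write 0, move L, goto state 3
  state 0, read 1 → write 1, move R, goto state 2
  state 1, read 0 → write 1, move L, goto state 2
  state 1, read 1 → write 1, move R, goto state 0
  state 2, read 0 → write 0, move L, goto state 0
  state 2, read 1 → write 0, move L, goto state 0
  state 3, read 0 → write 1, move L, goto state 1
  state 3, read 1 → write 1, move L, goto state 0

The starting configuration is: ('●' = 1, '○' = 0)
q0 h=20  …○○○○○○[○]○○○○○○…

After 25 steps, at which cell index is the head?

[0] q0 h=20  …○○○○○○[○]○○○○○○…
[1] q3 h=19  …○○○○○○[○]○○○○○○…
[2] q1 h=18  …○○○○○○[○]●○○○○○…
[3] q2 h=17  …○○○○○○[○]●●○○○○…
[4] q0 h=16  …○○○○○○[○]○●●○○○…
[5] q3 h=15  …○○○○○○[○]○○●●○○…
[6] q1 h=14  …○○○○○○[○]●○○●●○…
[7] q2 h=13  …○○○○○○[○]●●○○●●…
[8] q0 h=12  …○○○○○○[○]○●●○○●…
[9] q3 h=11  …○○○○○○[○]○○●●○○…
[10] q1 h=10  …○○○○○○[○]●○○●●○…
[11] q2 h= 9  …○○○○○○[○]●●○○●●…
[12] q0 h= 8  …○○○○○○[○]○●●○○●…
[13] q3 h= 7  …○○○○○○[○]○○●●○○…
[14] q1 h= 6  |○○○○○○[○]●○○●●○…
[15] q2 h= 5  |○○○○○[○]●●○○●●…
[16] q0 h= 4  |○○○○[○]○●●○○●…
[17] q3 h= 3  |○○○[○]○○●●○○…
[18] q1 h= 2  |○○[○]●○○●●○…
[19] q2 h= 1  |○[○]●●○○●●…
[20] q0 h= 0  |[○]○●●○○●…
[21] q3 h= 0  |[○]○●●○○●…
[22] q1 h= 0  |[●]○●●○○●…
[23] q0 h= 1  |●[○]●●○○●●…
[24] q3 h= 0  |[●]○●●○○●…
[25] q0 h= 0  |[●]○●●○○●…

0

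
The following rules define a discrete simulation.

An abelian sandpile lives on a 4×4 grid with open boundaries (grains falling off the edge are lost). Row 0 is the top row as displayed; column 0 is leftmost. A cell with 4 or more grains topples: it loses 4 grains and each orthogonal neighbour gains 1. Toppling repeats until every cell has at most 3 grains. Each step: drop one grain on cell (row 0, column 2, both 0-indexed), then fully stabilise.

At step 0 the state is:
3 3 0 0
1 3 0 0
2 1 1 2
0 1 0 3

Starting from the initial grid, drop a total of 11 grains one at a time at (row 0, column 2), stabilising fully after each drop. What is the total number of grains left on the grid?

24

gen 0: 3 3 0 0
1 3 0 0
2 1 1 2
0 1 0 3
gen 1: 3 3 1 0
1 3 0 0
2 1 1 2
0 1 0 3
gen 2: 3 3 2 0
1 3 0 0
2 1 1 2
0 1 0 3
gen 3: 3 3 3 0
1 3 0 0
2 1 1 2
0 1 0 3
gen 4: 0 2 1 1
3 0 2 0
2 2 1 2
0 1 0 3
gen 5: 0 2 2 1
3 0 2 0
2 2 1 2
0 1 0 3
gen 6: 0 2 3 1
3 0 2 0
2 2 1 2
0 1 0 3
gen 7: 0 3 0 2
3 0 3 0
2 2 1 2
0 1 0 3
gen 8: 0 3 1 2
3 0 3 0
2 2 1 2
0 1 0 3
gen 9: 0 3 2 2
3 0 3 0
2 2 1 2
0 1 0 3
gen 10: 0 3 3 2
3 0 3 0
2 2 1 2
0 1 0 3
gen 11: 1 0 2 3
3 2 0 1
2 2 2 2
0 1 0 3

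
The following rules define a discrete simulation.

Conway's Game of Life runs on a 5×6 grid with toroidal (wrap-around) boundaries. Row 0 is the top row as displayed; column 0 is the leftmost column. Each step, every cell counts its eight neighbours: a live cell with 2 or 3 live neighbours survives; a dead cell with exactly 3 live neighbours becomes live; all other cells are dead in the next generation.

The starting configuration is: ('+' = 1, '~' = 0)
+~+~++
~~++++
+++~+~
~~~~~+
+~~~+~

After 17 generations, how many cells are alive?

t=0: +~+~++
~~++++
+++~+~
~~~~~+
+~~~+~
t=1: +~+~~~
~~~~~~
+++~~~
~~~++~
++~++~
t=2: +~++~+
+~+~~~
~+++~~
~~~~+~
++~~+~
t=3: ~~+++~
+~~~++
~+++~~
+~~~++
+++~+~
t=4: ~~+~~~
+~~~~+
~+++~~
~~~~+~
+~+~~~
t=5: +~~~~+
+~~+~~
++++++
~~~~~~
~+~+~~
t=6: +++~++
~~~+~~
++++++
~~~~~+
+~~~~~
t=7: ++++++
~~~~~~
++++~+
~~++~~
~~~~+~
t=8: ++++++
~~~~~~
++~++~
+~~~~+
+~~~~~
t=9: ++++++
~~~~~~
++~~+~
~~~~+~
~~++~~
t=10: ++~~++
~~~~~~
~~~~~+
~++~++
+~~~~~
t=11: ++~~~+
~~~~+~
+~~~++
~+~~++
~~++~~
t=12: ++++++
~+~~+~
+~~+~~
~++~~~
~~++~~
t=13: +~~~~+
~~~~~~
+~~+~~
~+~~~~
~~~~~+
t=14: +~~~~+
+~~~~+
~~~~~~
+~~~~~
~~~~~+
t=15: ~~~~+~
+~~~~+
+~~~~+
~~~~~~
~~~~~+
t=16: +~~~+~
+~~~+~
+~~~~+
+~~~~+
~~~~~~
t=17: ~~~~~~
++~~+~
~+~~+~
+~~~~+
+~~~~~

8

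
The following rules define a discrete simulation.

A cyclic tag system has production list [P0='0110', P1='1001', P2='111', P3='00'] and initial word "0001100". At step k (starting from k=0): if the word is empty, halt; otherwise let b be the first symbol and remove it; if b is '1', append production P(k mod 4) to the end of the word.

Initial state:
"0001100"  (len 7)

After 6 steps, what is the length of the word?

step 0: "0001100"  (len 7)
step 1: "001100"  (len 6)
step 2: "01100"  (len 5)
step 3: "1100"  (len 4)
step 4: "10000"  (len 5)
step 5: "00000110"  (len 8)
step 6: "0000110"  (len 7)

7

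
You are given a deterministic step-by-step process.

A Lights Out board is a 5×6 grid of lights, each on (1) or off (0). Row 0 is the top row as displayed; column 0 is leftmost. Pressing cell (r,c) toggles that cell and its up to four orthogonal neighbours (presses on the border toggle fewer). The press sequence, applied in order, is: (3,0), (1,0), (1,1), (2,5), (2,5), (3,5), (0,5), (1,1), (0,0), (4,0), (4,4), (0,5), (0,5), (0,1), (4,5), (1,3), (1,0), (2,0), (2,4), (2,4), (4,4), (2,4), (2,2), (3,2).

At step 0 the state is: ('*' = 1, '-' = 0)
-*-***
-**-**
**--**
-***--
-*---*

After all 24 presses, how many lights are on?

k=0  -*-***
-**-**
**--**
-***--
-*---*
k=1  -*-***
-**-**
-*--**
*-**--
**---*
k=2  **-***
*-*-**
**--**
*-**--
**---*
k=3  *--***
-*--**
*---**
*-**--
**---*
k=4  *--***
-*--*-
*-----
*-**-*
**---*
k=5  *--***
-*--**
*---**
*-**--
**---*
k=6  *--***
-*--**
*---*-
*-****
**----
k=7  *--*--
-*--*-
*---*-
*-****
**----
k=8  **-*--
*-*-*-
**--*-
*-****
**----
k=9  ---*--
--*-*-
**--*-
*-****
**----
k=10  ---*--
--*-*-
**--*-
--****
------
k=11  ---*--
--*-*-
**--*-
--**-*
---***
k=12  ---***
--*-**
**--*-
--**-*
---***
k=13  ---*--
--*-*-
**--*-
--**-*
---***
k=14  ****--
-**-*-
**--*-
--**-*
---***
k=15  ****--
-**-*-
**--*-
--**--
---*--
k=16  ***---
-*-*--
**-**-
--**--
---*--
k=17  -**---
*--*--
-*-**-
--**--
---*--
k=18  -**---
---*--
*--**-
*-**--
---*--
k=19  -**---
---**-
*----*
*-***-
---*--
k=20  -**---
---*--
*--**-
*-**--
---*--
k=21  -**---
---*--
*--**-
*-***-
----**
k=22  -**---
---**-
*----*
*-**--
----**
k=23  -**---
--***-
****-*
*--*--
----**
k=24  -**---
--***-
**-*-*
***---
--*-**

15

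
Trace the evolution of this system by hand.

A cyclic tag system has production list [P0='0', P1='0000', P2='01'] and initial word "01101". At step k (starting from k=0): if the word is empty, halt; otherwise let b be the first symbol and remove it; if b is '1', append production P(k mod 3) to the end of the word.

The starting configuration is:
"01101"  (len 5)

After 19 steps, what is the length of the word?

0

step 0: "01101"  (len 5)
step 1: "1101"  (len 4)
step 2: "1010000"  (len 7)
step 3: "01000001"  (len 8)
step 4: "1000001"  (len 7)
step 5: "0000010000"  (len 10)
step 6: "000010000"  (len 9)
step 7: "00010000"  (len 8)
step 8: "0010000"  (len 7)
step 9: "010000"  (len 6)
step 10: "10000"  (len 5)
step 11: "00000000"  (len 8)
step 12: "0000000"  (len 7)
step 13: "000000"  (len 6)
step 14: "00000"  (len 5)
step 15: "0000"  (len 4)
step 16: "000"  (len 3)
step 17: "00"  (len 2)
step 18: "0"  (len 1)
step 19: (halted — word empty)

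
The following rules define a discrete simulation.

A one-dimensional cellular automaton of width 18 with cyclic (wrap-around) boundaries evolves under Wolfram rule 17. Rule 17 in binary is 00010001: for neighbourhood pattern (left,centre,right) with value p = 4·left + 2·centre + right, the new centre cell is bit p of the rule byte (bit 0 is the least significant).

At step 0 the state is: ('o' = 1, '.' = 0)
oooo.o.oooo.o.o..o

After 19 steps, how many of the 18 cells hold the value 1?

t=0: oooo.o.oooo.o.o..o
t=1: ...............o..
t=2: oooooooooooooo..oo
t=3: ..............o...
t=4: ooooooooooooo..ooo
t=5: .............o....
t=6: oooooooooooo..oooo
t=7: ............o.....
t=8: ooooooooooo..ooooo
t=9: ...........o......
t=10: oooooooooo..oooooo
t=11: ..........o.......
t=12: ooooooooo..ooooooo
t=13: .........o........
t=14: oooooooo..oooooooo
t=15: ........o.........
t=16: ooooooo..ooooooooo
t=17: .......o..........
t=18: oooooo..oooooooooo
t=19: ......o...........

1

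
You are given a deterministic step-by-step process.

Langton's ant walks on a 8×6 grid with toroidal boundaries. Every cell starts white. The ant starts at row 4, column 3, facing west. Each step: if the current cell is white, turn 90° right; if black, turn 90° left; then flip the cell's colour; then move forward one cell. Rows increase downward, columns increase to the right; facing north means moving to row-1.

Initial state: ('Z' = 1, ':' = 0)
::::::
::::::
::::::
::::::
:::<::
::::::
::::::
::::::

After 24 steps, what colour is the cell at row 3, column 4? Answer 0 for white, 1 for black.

step 0: ::::::
::::::
::::::
::::::
:::<::
::::::
::::::
::::::
step 1: ::::::
::::::
::::::
:::^::
:::Z::
::::::
::::::
::::::
step 2: ::::::
::::::
::::::
:::Z>:
:::Z::
::::::
::::::
::::::
step 3: ::::::
::::::
::::::
:::ZZ:
:::Zv:
::::::
::::::
::::::
step 4: ::::::
::::::
::::::
:::ZZ:
:::<Z:
::::::
::::::
::::::
step 5: ::::::
::::::
::::::
:::ZZ:
::::Z:
:::v::
::::::
::::::
step 6: ::::::
::::::
::::::
:::ZZ:
::::Z:
::<Z::
::::::
::::::
step 7: ::::::
::::::
::::::
:::ZZ:
::^:Z:
::ZZ::
::::::
::::::
step 8: ::::::
::::::
::::::
:::ZZ:
::Z>Z:
::ZZ::
::::::
::::::
step 9: ::::::
::::::
::::::
:::ZZ:
::ZZZ:
::Zv::
::::::
::::::
step 10: ::::::
::::::
::::::
:::ZZ:
::ZZZ:
::Z:>:
::::::
::::::
step 11: ::::::
::::::
::::::
:::ZZ:
::ZZZ:
::Z:Z:
::::v:
::::::
step 12: ::::::
::::::
::::::
:::ZZ:
::ZZZ:
::Z:Z:
:::<Z:
::::::
step 13: ::::::
::::::
::::::
:::ZZ:
::ZZZ:
::Z^Z:
:::ZZ:
::::::
step 14: ::::::
::::::
::::::
:::ZZ:
::ZZZ:
::ZZ>:
:::ZZ:
::::::
step 15: ::::::
::::::
::::::
:::ZZ:
::ZZ^:
::ZZ::
:::ZZ:
::::::
step 16: ::::::
::::::
::::::
:::ZZ:
::Z<::
::ZZ::
:::ZZ:
::::::
step 17: ::::::
::::::
::::::
:::ZZ:
::Z:::
::Zv::
:::ZZ:
::::::
step 18: ::::::
::::::
::::::
:::ZZ:
::Z:::
::Z:>:
:::ZZ:
::::::
step 19: ::::::
::::::
::::::
:::ZZ:
::Z:::
::Z:Z:
:::Zv:
::::::
step 20: ::::::
::::::
::::::
:::ZZ:
::Z:::
::Z:Z:
:::Z:>
::::::
step 21: ::::::
::::::
::::::
:::ZZ:
::Z:::
::Z:Z:
:::Z:Z
:::::v
step 22: ::::::
::::::
::::::
:::ZZ:
::Z:::
::Z:Z:
:::Z:Z
::::<Z
step 23: ::::::
::::::
::::::
:::ZZ:
::Z:::
::Z:Z:
:::Z^Z
::::ZZ
step 24: ::::::
::::::
::::::
:::ZZ:
::Z:::
::Z:Z:
:::ZZ>
::::ZZ

1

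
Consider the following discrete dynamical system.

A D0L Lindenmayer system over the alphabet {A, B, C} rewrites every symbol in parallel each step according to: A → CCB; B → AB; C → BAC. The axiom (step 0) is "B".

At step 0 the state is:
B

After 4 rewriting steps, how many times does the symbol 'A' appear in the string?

gen 0: B
gen 1: AB
gen 2: CCBAB
gen 3: BACBACABCCBAB
gen 4: ABCCBBACABCCBBACCCBABBACBACABCCBAB

9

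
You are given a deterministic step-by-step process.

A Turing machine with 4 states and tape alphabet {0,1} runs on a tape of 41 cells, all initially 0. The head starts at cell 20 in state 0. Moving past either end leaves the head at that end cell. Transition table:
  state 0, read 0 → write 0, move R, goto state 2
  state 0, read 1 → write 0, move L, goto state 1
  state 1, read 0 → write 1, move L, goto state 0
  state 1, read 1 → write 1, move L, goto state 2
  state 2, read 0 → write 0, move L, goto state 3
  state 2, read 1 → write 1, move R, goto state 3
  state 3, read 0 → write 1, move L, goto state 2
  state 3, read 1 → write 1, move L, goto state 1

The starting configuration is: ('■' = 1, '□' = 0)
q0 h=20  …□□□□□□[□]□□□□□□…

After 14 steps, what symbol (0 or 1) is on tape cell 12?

1

k=0  q0 h=20  …□□□□□□[□]□□□□□□…
k=1  q2 h=21  …□□□□□□[□]□□□□□□…
k=2  q3 h=20  …□□□□□□[□]□□□□□□…
k=3  q2 h=19  …□□□□□□[□]■□□□□□…
k=4  q3 h=18  …□□□□□□[□]□■□□□□…
k=5  q2 h=17  …□□□□□□[□]■□■□□□…
k=6  q3 h=16  …□□□□□□[□]□■□■□□…
k=7  q2 h=15  …□□□□□□[□]■□■□■□…
k=8  q3 h=14  …□□□□□□[□]□■□■□■…
k=9  q2 h=13  …□□□□□□[□]■□■□■□…
k=10  q3 h=12  …□□□□□□[□]□■□■□■…
k=11  q2 h=11  …□□□□□□[□]■□■□■□…
k=12  q3 h=10  …□□□□□□[□]□■□■□■…
k=13  q2 h= 9  …□□□□□□[□]■□■□■□…
k=14  q3 h= 8  …□□□□□□[□]□■□■□■…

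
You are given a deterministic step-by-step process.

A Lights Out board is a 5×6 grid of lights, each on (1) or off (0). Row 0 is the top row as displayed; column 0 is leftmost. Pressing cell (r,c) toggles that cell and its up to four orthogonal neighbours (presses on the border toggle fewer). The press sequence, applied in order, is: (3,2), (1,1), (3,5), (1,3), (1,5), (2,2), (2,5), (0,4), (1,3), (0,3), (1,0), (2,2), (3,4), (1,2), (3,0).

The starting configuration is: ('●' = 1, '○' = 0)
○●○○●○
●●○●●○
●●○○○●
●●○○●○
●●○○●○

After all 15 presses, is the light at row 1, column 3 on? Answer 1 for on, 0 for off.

k=0  ○●○○●○
●●○●●○
●●○○○●
●●○○●○
●●○○●○
k=1  ○●○○●○
●●○●●○
●●●○○●
●○●●●○
●●●○●○
k=2  ○○○○●○
○○●●●○
●○●○○●
●○●●●○
●●●○●○
k=3  ○○○○●○
○○●●●○
●○●○○○
●○●●○●
●●●○●●
k=4  ○○○●●○
○○○○○○
●○●●○○
●○●●○●
●●●○●●
k=5  ○○○●●●
○○○○●●
●○●●○●
●○●●○●
●●●○●●
k=6  ○○○●●●
○○●○●●
●●○○○●
●○○●○●
●●●○●●
k=7  ○○○●●●
○○●○●○
●●○○●○
●○○●○○
●●●○●●
k=8  ○○○○○○
○○●○○○
●●○○●○
●○○●○○
●●●○●●
k=9  ○○○●○○
○○○●●○
●●○●●○
●○○●○○
●●●○●●
k=10  ○○●○●○
○○○○●○
●●○●●○
●○○●○○
●●●○●●
k=11  ●○●○●○
●●○○●○
○●○●●○
●○○●○○
●●●○●●
k=12  ●○●○●○
●●●○●○
○○●○●○
●○●●○○
●●●○●●
k=13  ●○●○●○
●●●○●○
○○●○○○
●○●○●●
●●●○○●
k=14  ●○○○●○
●○○●●○
○○○○○○
●○●○●●
●●●○○●
k=15  ●○○○●○
●○○●●○
●○○○○○
○●●○●●
○●●○○●

1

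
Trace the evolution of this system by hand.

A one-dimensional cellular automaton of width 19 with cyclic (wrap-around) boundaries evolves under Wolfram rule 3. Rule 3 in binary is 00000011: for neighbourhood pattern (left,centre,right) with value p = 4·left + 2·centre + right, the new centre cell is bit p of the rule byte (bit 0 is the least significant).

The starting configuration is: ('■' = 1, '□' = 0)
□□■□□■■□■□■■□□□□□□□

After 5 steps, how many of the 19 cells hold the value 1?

9

step 0: □□■□□■■□■□■■□□□□□□□
step 1: ■■□□■□□□□□□□□■■■■■■
step 2: □□□■□□■■■■■■■□□□□□□
step 3: ■■■□□■□□□□□□□□■■■■■
step 4: □□□□■□□■■■■■■■□□□□□
step 5: ■■■■□□■□□□□□□□□■■■■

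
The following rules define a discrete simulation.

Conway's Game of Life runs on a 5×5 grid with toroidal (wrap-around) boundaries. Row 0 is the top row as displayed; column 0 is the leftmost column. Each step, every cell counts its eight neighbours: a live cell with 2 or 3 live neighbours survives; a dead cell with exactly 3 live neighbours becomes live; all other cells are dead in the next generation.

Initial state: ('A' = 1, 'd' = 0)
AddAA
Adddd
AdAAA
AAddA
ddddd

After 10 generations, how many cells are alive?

step 0: AddAA
Adddd
AdAAA
AAddA
ddddd
step 1: AdddA
ddAdd
ddAAd
dAAdd
dAdAd
step 2: AAAAA
dAAdA
dddAd
dAddd
dAdAA
step 3: ddddd
ddddd
AAdAd
AddAA
ddddd
step 4: ddddd
ddddd
AAAAd
AAAAd
ddddA
step 5: ddddd
dAAdd
AddAd
ddddd
AAAAA
step 6: ddddA
dAAdd
dAAdd
ddddd
AAAAA
step 7: ddddA
AAAAd
dAAdd
ddddA
AAAAA
step 8: ddddd
AddAA
ddddA
ddddA
dAAdd
step 9: AAAAA
AddAA
ddddd
AddAd
ddddd
step 10: dAAdd
ddddd
AddAd
ddddd
ddddd

4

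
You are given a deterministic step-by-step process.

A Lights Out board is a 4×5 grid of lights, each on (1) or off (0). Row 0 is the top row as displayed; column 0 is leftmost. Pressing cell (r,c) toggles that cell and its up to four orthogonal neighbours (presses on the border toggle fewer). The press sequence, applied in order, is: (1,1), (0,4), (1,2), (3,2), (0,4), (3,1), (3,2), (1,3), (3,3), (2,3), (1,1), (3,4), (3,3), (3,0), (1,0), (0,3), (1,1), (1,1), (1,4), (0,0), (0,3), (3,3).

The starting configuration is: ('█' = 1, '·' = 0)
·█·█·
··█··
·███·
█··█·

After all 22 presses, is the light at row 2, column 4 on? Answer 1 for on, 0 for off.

1

gen 0: ·█·█·
··█··
·███·
█··█·
gen 1: ···█·
██···
··██·
█··█·
gen 2: ····█
██··█
··██·
█··█·
gen 3: ··█·█
█·███
···█·
█··█·
gen 4: ··█·█
█·███
··██·
███··
gen 5: ··██·
█·██·
··██·
███··
gen 6: ··██·
█·██·
·███·
·····
gen 7: ··██·
█·██·
·█·█·
·███·
gen 8: ··█··
█···█
·█···
·███·
gen 9: ··█··
█···█
·█·█·
·█··█
gen 10: ··█··
█··██
·██·█
·█·██
gen 11: ·██··
·████
··█·█
·█·██
gen 12: ·██··
·████
··█··
·█···
gen 13: ·██··
·████
··██·
·████
gen 14: ·██··
·████
█·██·
█·███
gen 15: ███··
█·███
··██·
█·███
gen 16: ██·██
█·█·█
··██·
█·███
gen 17: █··██
·█··█
·███·
█·███
gen 18: ██·██
█·█·█
··██·
█·███
gen 19: ██·█·
█·██·
··███
█·███
gen 20: ···█·
··██·
··███
█·███
gen 21: ··█·█
··█··
··███
█·███
gen 22: ··█·█
··█··
··█·█
█····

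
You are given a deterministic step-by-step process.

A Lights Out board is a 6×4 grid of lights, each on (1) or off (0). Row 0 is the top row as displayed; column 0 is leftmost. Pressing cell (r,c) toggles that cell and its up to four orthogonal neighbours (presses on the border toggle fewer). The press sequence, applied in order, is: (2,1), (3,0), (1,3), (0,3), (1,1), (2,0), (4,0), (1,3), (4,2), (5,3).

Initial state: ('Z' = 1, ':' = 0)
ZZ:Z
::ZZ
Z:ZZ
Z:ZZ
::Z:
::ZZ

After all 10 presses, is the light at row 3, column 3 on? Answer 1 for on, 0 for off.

gen 0: ZZ:Z
::ZZ
Z:ZZ
Z:ZZ
::Z:
::ZZ
gen 1: ZZ:Z
:ZZZ
:Z:Z
ZZZZ
::Z:
::ZZ
gen 2: ZZ:Z
:ZZZ
ZZ:Z
::ZZ
Z:Z:
::ZZ
gen 3: ZZ::
:Z::
ZZ::
::ZZ
Z:Z:
::ZZ
gen 4: ZZZZ
:Z:Z
ZZ::
::ZZ
Z:Z:
::ZZ
gen 5: Z:ZZ
Z:ZZ
Z:::
::ZZ
Z:Z:
::ZZ
gen 6: Z:ZZ
::ZZ
:Z::
Z:ZZ
Z:Z:
::ZZ
gen 7: Z:ZZ
::ZZ
:Z::
::ZZ
:ZZ:
Z:ZZ
gen 8: Z:Z:
::::
:Z:Z
::ZZ
:ZZ:
Z:ZZ
gen 9: Z:Z:
::::
:Z:Z
:::Z
:::Z
Z::Z
gen 10: Z:Z:
::::
:Z:Z
:::Z
::::
Z:Z:

1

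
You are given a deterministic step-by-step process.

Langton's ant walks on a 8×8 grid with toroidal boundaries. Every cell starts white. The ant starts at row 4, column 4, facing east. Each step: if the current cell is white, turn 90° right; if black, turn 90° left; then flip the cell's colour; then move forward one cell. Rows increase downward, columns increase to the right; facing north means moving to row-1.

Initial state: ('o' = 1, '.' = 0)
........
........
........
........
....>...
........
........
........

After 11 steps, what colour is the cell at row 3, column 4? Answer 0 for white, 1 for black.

step 0: ........
........
........
........
....>...
........
........
........
step 1: ........
........
........
........
....o...
....v...
........
........
step 2: ........
........
........
........
....o...
...<o...
........
........
step 3: ........
........
........
........
...^o...
...oo...
........
........
step 4: ........
........
........
........
...o>...
...oo...
........
........
step 5: ........
........
........
....^...
...o....
...oo...
........
........
step 6: ........
........
........
....o>..
...o....
...oo...
........
........
step 7: ........
........
........
....oo..
...o.v..
...oo...
........
........
step 8: ........
........
........
....oo..
...o<o..
...oo...
........
........
step 9: ........
........
........
....^o..
...ooo..
...oo...
........
........
step 10: ........
........
........
...<.o..
...ooo..
...oo...
........
........
step 11: ........
........
...^....
...o.o..
...ooo..
...oo...
........
........

0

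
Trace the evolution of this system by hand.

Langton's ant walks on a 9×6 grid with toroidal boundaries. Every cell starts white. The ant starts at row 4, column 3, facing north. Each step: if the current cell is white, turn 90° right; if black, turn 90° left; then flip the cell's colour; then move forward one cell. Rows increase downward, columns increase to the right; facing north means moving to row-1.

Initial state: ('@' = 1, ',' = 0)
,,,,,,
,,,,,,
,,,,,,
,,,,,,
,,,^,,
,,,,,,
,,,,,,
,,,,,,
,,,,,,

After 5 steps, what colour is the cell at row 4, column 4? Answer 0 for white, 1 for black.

0) ,,,,,,
,,,,,,
,,,,,,
,,,,,,
,,,^,,
,,,,,,
,,,,,,
,,,,,,
,,,,,,
1) ,,,,,,
,,,,,,
,,,,,,
,,,,,,
,,,@>,
,,,,,,
,,,,,,
,,,,,,
,,,,,,
2) ,,,,,,
,,,,,,
,,,,,,
,,,,,,
,,,@@,
,,,,v,
,,,,,,
,,,,,,
,,,,,,
3) ,,,,,,
,,,,,,
,,,,,,
,,,,,,
,,,@@,
,,,<@,
,,,,,,
,,,,,,
,,,,,,
4) ,,,,,,
,,,,,,
,,,,,,
,,,,,,
,,,^@,
,,,@@,
,,,,,,
,,,,,,
,,,,,,
5) ,,,,,,
,,,,,,
,,,,,,
,,,,,,
,,<,@,
,,,@@,
,,,,,,
,,,,,,
,,,,,,

1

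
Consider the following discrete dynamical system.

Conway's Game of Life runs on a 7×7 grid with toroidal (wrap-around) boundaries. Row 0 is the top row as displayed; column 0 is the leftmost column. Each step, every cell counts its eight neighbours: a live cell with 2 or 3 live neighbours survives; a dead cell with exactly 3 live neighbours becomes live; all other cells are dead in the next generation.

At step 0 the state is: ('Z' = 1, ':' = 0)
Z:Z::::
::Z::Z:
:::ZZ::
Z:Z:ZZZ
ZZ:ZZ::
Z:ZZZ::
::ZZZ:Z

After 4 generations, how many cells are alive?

6

0) Z:Z::::
::Z::Z:
:::ZZ::
Z:Z:ZZZ
ZZ:ZZ::
Z:ZZZ::
::ZZZ:Z
1) ::Z:ZZZ
:ZZ:Z::
:ZZ::::
Z:Z:::Z
:::::::
Z:::::Z
Z:::ZZZ
2) ::Z::::
Z:::Z::
:::::::
Z:Z::::
:Z:::::
Z::::::
:Z:ZZ::
3) :ZZ:Z::
:::::::
:Z:::::
:Z:::::
ZZ:::::
ZZZ::::
:ZZZ:::
4) :Z:::::
:ZZ::::
:::::::
:ZZ::::
:::::::
:::Z:::
:::::::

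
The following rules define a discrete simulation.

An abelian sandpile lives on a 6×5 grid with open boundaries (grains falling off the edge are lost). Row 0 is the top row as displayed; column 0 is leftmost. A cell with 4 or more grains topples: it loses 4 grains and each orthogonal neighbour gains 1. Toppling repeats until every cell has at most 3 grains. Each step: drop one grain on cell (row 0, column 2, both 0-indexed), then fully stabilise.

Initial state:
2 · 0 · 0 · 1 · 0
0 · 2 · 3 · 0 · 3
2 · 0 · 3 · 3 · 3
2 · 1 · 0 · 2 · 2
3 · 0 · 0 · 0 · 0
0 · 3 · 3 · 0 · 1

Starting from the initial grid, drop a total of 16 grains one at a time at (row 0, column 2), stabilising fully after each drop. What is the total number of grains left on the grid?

k=0  2 · 0 · 0 · 1 · 0
0 · 2 · 3 · 0 · 3
2 · 0 · 3 · 3 · 3
2 · 1 · 0 · 2 · 2
3 · 0 · 0 · 0 · 0
0 · 3 · 3 · 0 · 1
k=1  2 · 0 · 1 · 1 · 0
0 · 2 · 3 · 0 · 3
2 · 0 · 3 · 3 · 3
2 · 1 · 0 · 2 · 2
3 · 0 · 0 · 0 · 0
0 · 3 · 3 · 0 · 1
k=2  2 · 0 · 2 · 1 · 0
0 · 2 · 3 · 0 · 3
2 · 0 · 3 · 3 · 3
2 · 1 · 0 · 2 · 2
3 · 0 · 0 · 0 · 0
0 · 3 · 3 · 0 · 1
k=3  2 · 0 · 3 · 1 · 0
0 · 2 · 3 · 0 · 3
2 · 0 · 3 · 3 · 3
2 · 1 · 0 · 2 · 2
3 · 0 · 0 · 0 · 0
0 · 3 · 3 · 0 · 1
k=4  2 · 1 · 1 · 2 · 1
0 · 3 · 1 · 3 · 0
2 · 1 · 1 · 1 · 1
2 · 1 · 1 · 3 · 3
3 · 0 · 0 · 0 · 0
0 · 3 · 3 · 0 · 1
k=5  2 · 1 · 2 · 2 · 1
0 · 3 · 1 · 3 · 0
2 · 1 · 1 · 1 · 1
2 · 1 · 1 · 3 · 3
3 · 0 · 0 · 0 · 0
0 · 3 · 3 · 0 · 1
k=6  2 · 1 · 3 · 2 · 1
0 · 3 · 1 · 3 · 0
2 · 1 · 1 · 1 · 1
2 · 1 · 1 · 3 · 3
3 · 0 · 0 · 0 · 0
0 · 3 · 3 · 0 · 1
k=7  2 · 2 · 0 · 3 · 1
0 · 3 · 2 · 3 · 0
2 · 1 · 1 · 1 · 1
2 · 1 · 1 · 3 · 3
3 · 0 · 0 · 0 · 0
0 · 3 · 3 · 0 · 1
k=8  2 · 2 · 1 · 3 · 1
0 · 3 · 2 · 3 · 0
2 · 1 · 1 · 1 · 1
2 · 1 · 1 · 3 · 3
3 · 0 · 0 · 0 · 0
0 · 3 · 3 · 0 · 1
k=9  2 · 2 · 2 · 3 · 1
0 · 3 · 2 · 3 · 0
2 · 1 · 1 · 1 · 1
2 · 1 · 1 · 3 · 3
3 · 0 · 0 · 0 · 0
0 · 3 · 3 · 0 · 1
k=10  2 · 2 · 3 · 3 · 1
0 · 3 · 2 · 3 · 0
2 · 1 · 1 · 1 · 1
2 · 1 · 1 · 3 · 3
3 · 0 · 0 · 0 · 0
0 · 3 · 3 · 0 · 1
k=11  3 · 0 · 3 · 1 · 2
1 · 1 · 1 · 1 · 1
2 · 2 · 2 · 2 · 1
2 · 1 · 1 · 3 · 3
3 · 0 · 0 · 0 · 0
0 · 3 · 3 · 0 · 1
k=12  3 · 1 · 0 · 2 · 2
1 · 1 · 2 · 1 · 1
2 · 2 · 2 · 2 · 1
2 · 1 · 1 · 3 · 3
3 · 0 · 0 · 0 · 0
0 · 3 · 3 · 0 · 1
k=13  3 · 1 · 1 · 2 · 2
1 · 1 · 2 · 1 · 1
2 · 2 · 2 · 2 · 1
2 · 1 · 1 · 3 · 3
3 · 0 · 0 · 0 · 0
0 · 3 · 3 · 0 · 1
k=14  3 · 1 · 2 · 2 · 2
1 · 1 · 2 · 1 · 1
2 · 2 · 2 · 2 · 1
2 · 1 · 1 · 3 · 3
3 · 0 · 0 · 0 · 0
0 · 3 · 3 · 0 · 1
k=15  3 · 1 · 3 · 2 · 2
1 · 1 · 2 · 1 · 1
2 · 2 · 2 · 2 · 1
2 · 1 · 1 · 3 · 3
3 · 0 · 0 · 0 · 0
0 · 3 · 3 · 0 · 1
k=16  3 · 2 · 0 · 3 · 2
1 · 1 · 3 · 1 · 1
2 · 2 · 2 · 2 · 1
2 · 1 · 1 · 3 · 3
3 · 0 · 0 · 0 · 0
0 · 3 · 3 · 0 · 1

46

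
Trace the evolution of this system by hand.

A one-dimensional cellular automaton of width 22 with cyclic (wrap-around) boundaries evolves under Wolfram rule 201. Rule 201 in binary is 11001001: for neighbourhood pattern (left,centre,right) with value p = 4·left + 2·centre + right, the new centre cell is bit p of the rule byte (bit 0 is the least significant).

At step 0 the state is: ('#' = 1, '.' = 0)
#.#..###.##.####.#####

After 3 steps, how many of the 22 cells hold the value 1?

gen 0: #.#..###.##.####.#####
gen 1: #....###.##.####.#####
gen 2: #.##.###.##.####.#####
gen 3: #.##.###.##.####.#####

17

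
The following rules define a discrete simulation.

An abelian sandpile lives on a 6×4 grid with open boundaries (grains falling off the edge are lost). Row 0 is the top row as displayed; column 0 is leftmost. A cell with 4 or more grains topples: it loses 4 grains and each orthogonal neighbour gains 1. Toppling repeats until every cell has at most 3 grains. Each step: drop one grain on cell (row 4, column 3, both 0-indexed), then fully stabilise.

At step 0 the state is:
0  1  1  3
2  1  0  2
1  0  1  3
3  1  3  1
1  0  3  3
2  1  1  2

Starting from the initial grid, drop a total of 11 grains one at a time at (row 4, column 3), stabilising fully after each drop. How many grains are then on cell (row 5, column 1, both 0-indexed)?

step 0: 0  1  1  3
2  1  0  2
1  0  1  3
3  1  3  1
1  0  3  3
2  1  1  2
step 1: 0  1  1  3
2  1  0  2
1  0  2  3
3  2  0  3
1  1  1  1
2  1  2  3
step 2: 0  1  1  3
2  1  0  2
1  0  2  3
3  2  0  3
1  1  1  2
2  1  2  3
step 3: 0  1  1  3
2  1  0  2
1  0  2  3
3  2  0  3
1  1  1  3
2  1  2  3
step 4: 0  1  1  3
2  1  0  3
1  0  3  0
3  2  1  1
1  1  2  2
2  1  3  0
step 5: 0  1  1  3
2  1  0  3
1  0  3  0
3  2  1  1
1  1  2  3
2  1  3  0
step 6: 0  1  1  3
2  1  0  3
1  0  3  0
3  2  1  2
1  1  3  0
2  1  3  1
step 7: 0  1  1  3
2  1  0  3
1  0  3  0
3  2  1  2
1  1  3  1
2  1  3  1
step 8: 0  1  1  3
2  1  0  3
1  0  3  0
3  2  1  2
1  1  3  2
2  1  3  1
step 9: 0  1  1  3
2  1  0  3
1  0  3  0
3  2  1  2
1  1  3  3
2  1  3  1
step 10: 0  1  1  3
2  1  0  3
1  0  3  0
3  2  2  3
1  2  1  1
2  2  0  3
step 11: 0  1  1  3
2  1  0  3
1  0  3  0
3  2  2  3
1  2  1  2
2  2  0  3

2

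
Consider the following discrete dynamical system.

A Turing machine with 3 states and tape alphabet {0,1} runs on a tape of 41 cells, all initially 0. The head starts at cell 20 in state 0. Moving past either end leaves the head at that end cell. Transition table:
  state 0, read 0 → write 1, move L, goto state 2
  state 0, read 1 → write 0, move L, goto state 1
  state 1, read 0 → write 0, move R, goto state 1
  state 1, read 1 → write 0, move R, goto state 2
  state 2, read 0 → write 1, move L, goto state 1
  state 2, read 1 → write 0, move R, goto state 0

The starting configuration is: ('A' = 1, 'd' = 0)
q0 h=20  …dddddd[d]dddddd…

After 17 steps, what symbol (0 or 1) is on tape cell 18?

gen 0: q0 h=20  …dddddd[d]dddddd…
gen 1: q2 h=19  …dddddd[d]Addddd…
gen 2: q1 h=18  …dddddd[d]AAdddd…
gen 3: q1 h=19  …dddddd[A]Addddd…
gen 4: q2 h=20  …dddddd[A]dddddd…
gen 5: q0 h=21  …dddddd[d]dddddd…
gen 6: q2 h=20  …dddddd[d]Addddd…
gen 7: q1 h=19  …dddddd[d]AAdddd…
gen 8: q1 h=20  …dddddd[A]Addddd…
gen 9: q2 h=21  …dddddd[A]dddddd…
gen 10: q0 h=22  …dddddd[d]dddddd…
gen 11: q2 h=21  …dddddd[d]Addddd…
gen 12: q1 h=20  …dddddd[d]AAdddd…
gen 13: q1 h=21  …dddddd[A]Addddd…
gen 14: q2 h=22  …dddddd[A]dddddd…
gen 15: q0 h=23  …dddddd[d]dddddd…
gen 16: q2 h=22  …dddddd[d]Addddd…
gen 17: q1 h=21  …dddddd[d]AAdddd…

0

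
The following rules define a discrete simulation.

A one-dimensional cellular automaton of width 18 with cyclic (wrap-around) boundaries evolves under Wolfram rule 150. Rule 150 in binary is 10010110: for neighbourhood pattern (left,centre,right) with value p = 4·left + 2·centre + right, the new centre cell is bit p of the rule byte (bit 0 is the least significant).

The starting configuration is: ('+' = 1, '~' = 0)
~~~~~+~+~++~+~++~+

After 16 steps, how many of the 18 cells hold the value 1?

8

[0] ~~~~~+~+~++~+~++~+
[1] +~~~++~+~~~~+~~~~+
[2] ~+~+~~~++~~+++~~+~
[3] ++~++~+~~++~+~++++
[4] +~~~~~+++~~~+~~+++
[5] ~+~~~+~+~+~++++~++
[6] ~++~++~+~+~~++~~~~
[7] +~~~~~~+~+++~~+~~~
[8] ++~~~~++~~+~++++~+
[9] +~+~~+~~+++~~++~~~
[10] +~++++++~+~++~~+~+
[11] ~~~++++~~+~~~+++~~
[12] ~~+~++~++++~+~+~+~
[13] ~++~~~~~++~~+~+~++
[14] ~~~+~~~+~~+++~+~~~
[15] ~~+++~++++~+~~++~~
[16] ~+~+~~~++~~+++~~+~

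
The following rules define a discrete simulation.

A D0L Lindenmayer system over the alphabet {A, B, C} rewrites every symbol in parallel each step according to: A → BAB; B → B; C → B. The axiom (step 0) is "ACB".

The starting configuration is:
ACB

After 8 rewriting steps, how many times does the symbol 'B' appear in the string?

18

gen 0: ACB
gen 1: BABBB
gen 2: BBABBBB
gen 3: BBBABBBBB
gen 4: BBBBABBBBBB
gen 5: BBBBBABBBBBBB
gen 6: BBBBBBABBBBBBBB
gen 7: BBBBBBBABBBBBBBBB
gen 8: BBBBBBBBABBBBBBBBBB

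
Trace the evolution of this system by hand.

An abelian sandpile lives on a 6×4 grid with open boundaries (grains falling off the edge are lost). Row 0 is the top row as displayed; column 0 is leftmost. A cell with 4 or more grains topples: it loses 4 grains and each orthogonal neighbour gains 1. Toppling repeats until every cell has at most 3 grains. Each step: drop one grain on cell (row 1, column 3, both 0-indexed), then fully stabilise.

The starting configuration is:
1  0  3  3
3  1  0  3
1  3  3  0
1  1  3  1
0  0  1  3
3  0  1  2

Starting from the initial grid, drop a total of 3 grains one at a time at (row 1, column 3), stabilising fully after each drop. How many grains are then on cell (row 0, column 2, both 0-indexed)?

0

k=0  1  0  3  3
3  1  0  3
1  3  3  0
1  1  3  1
0  0  1  3
3  0  1  2
k=1  1  1  0  1
3  1  2  1
1  3  3  1
1  1  3  1
0  0  1  3
3  0  1  2
k=2  1  1  0  1
3  1  2  2
1  3  3  1
1  1  3  1
0  0  1  3
3  0  1  2
k=3  1  1  0  1
3  1  2  3
1  3  3  1
1  1  3  1
0  0  1  3
3  0  1  2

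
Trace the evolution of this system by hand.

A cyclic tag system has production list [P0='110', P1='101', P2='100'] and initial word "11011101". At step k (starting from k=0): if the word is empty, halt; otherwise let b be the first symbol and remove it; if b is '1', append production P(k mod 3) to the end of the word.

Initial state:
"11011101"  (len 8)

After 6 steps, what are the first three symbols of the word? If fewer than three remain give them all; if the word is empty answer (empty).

011

0) "11011101"  (len 8)
1) "1011101110"  (len 10)
2) "011101110101"  (len 12)
3) "11101110101"  (len 11)
4) "1101110101110"  (len 13)
5) "101110101110101"  (len 15)
6) "01110101110101100"  (len 17)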